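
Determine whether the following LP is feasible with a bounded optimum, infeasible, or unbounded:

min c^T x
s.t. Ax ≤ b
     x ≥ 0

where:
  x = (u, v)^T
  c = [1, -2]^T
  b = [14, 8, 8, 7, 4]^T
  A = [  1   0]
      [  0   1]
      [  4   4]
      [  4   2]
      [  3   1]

Feasible with a bounded optimal solution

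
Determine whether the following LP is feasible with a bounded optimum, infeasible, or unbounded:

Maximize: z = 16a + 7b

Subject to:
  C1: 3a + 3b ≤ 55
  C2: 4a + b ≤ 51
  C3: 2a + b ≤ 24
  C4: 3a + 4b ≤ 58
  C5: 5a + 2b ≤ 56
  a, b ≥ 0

Feasible with a bounded optimal solution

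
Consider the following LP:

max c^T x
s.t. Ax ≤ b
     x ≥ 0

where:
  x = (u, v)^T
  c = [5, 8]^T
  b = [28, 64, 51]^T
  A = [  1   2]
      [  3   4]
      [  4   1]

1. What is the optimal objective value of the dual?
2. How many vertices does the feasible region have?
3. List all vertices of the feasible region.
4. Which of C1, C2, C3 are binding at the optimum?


1. 120
2. 5
3. (0, 0), (12.75, 0), (10.77, 7.923), (8, 10), (0, 14)
4. C1, C2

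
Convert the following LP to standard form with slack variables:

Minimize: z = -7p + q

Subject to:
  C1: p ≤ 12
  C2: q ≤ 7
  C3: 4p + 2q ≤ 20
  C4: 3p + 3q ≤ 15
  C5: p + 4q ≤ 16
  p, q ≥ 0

min z = -7p + q

s.t.
  p + s1 = 12
  q + s2 = 7
  4p + 2q + s3 = 20
  3p + 3q + s4 = 15
  p + 4q + s5 = 16
  p, q, s1, s2, s3, s4, s5 ≥ 0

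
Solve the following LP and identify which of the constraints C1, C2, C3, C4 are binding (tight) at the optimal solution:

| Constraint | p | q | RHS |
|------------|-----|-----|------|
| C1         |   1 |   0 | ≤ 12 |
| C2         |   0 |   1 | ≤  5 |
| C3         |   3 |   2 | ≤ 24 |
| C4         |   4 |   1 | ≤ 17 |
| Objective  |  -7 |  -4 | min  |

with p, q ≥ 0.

At p = 3, q = 5, compute slack b - a·x for each constraint:
  C1: 12 − 3 = 9  (slack)
  C2: 5 − 5 = 0  (binding)
  C3: 24 − 19 = 5  (slack)
  C4: 17 − 17 = 0  (binding)

Optimal: p = 3, q = 5
Binding: C2, C4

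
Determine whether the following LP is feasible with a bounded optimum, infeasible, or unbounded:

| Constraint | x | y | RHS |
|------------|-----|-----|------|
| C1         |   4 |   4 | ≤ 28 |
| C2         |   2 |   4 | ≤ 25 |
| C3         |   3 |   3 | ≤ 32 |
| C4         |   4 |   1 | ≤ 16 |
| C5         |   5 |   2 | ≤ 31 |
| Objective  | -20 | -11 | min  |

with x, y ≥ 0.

Feasible with a bounded optimal solution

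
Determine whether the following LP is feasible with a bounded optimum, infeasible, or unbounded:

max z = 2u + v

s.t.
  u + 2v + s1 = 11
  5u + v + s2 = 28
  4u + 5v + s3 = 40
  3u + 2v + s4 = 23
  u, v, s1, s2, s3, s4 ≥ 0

Feasible with a bounded optimal solution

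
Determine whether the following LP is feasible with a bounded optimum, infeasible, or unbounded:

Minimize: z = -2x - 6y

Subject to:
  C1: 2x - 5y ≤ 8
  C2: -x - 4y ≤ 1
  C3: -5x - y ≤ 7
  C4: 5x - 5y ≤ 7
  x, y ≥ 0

Unbounded (objective can decrease without bound)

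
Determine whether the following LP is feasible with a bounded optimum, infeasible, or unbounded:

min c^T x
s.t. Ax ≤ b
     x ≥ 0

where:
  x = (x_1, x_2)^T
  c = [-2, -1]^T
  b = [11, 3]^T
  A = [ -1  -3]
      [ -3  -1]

Unbounded (objective can decrease without bound)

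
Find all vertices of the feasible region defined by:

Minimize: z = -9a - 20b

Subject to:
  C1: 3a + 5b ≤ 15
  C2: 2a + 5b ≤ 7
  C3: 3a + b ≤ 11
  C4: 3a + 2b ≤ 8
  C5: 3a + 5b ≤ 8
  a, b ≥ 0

(0, 0), (2.667, 0), (1, 1), (0, 1.4)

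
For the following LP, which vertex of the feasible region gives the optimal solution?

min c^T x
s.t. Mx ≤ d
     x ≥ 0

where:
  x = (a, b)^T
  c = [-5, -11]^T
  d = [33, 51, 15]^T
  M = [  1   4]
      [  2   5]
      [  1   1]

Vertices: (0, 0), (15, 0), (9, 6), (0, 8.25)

Evaluate the objective at each vertex of the feasible region:
  z(0, 0) = 0
  z(15, 0) = -75
  z(9, 6) = -111  ←
  z(0, 8.25) = -90.75
The minimum is at a = 9, b = 6.

(9, 6)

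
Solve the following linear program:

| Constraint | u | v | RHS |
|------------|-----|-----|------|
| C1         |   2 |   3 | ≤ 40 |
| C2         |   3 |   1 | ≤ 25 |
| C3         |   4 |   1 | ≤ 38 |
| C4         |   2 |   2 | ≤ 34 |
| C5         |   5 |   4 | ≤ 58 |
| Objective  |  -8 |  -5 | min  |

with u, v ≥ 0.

Evaluate the objective at each vertex of the feasible region:
  z(0, 0) = 0
  z(8.333, 0) = -66.67
  z(6, 7) = -83  ←
  z(2, 12) = -76
  z(0, 13.33) = -66.67
The minimum is at u = 6, v = 7.

u = 6, v = 7, z = -83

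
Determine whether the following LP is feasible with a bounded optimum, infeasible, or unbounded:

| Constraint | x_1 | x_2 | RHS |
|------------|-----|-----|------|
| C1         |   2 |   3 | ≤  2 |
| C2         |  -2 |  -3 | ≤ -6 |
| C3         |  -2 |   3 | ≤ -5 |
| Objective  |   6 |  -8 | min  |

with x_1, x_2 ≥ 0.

Infeasible (no feasible solution exists)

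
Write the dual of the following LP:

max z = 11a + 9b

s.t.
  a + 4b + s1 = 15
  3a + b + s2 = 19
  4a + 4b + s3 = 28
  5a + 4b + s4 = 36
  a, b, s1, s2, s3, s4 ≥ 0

Primal max cᵀx s.t. Ax ≤ b, x ≥ 0  →  Dual min bᵀy s.t. Aᵀy ≥ c, y ≥ 0.

Minimize: z = 15y1 + 19y2 + 28y3 + 36y4

Subject to:
  y1 + 3y2 + 4y3 + 5y4 ≥ 11
  4y1 + y2 + 4y3 + 4y4 ≥ 9
  y1, y2, y3, y4 ≥ 0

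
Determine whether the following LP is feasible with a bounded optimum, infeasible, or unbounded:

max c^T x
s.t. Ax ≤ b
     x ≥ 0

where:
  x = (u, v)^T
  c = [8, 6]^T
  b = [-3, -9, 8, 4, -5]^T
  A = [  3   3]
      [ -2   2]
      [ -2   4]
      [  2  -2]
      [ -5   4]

Infeasible (no feasible solution exists)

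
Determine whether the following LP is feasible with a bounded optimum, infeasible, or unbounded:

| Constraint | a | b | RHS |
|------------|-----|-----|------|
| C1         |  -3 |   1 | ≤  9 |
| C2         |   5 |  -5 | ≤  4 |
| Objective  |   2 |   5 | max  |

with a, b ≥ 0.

Unbounded (objective can increase without bound)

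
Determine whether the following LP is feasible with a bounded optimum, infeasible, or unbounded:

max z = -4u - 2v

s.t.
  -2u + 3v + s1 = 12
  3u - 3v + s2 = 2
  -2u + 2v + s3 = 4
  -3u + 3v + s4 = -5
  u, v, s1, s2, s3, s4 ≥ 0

Infeasible (no feasible solution exists)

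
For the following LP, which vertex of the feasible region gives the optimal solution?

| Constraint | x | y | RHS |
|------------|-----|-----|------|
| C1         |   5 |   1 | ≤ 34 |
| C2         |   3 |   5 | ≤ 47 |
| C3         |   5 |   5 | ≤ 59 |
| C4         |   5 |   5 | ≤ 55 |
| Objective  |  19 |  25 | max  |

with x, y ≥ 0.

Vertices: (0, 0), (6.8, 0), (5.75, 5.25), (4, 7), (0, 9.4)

Evaluate the objective at each vertex of the feasible region:
  z(0, 0) = 0
  z(6.8, 0) = 129.2
  z(5.75, 5.25) = 240.5
  z(4, 7) = 251  ←
  z(0, 9.4) = 235
The maximum is at x = 4, y = 7.

(4, 7)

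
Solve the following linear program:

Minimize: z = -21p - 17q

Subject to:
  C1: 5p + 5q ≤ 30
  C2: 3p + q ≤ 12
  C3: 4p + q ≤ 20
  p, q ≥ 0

Evaluate the objective at each vertex of the feasible region:
  z(0, 0) = 0
  z(4, 0) = -84
  z(3, 3) = -114  ←
  z(0, 6) = -102
The minimum is at p = 3, q = 3.

p = 3, q = 3, z = -114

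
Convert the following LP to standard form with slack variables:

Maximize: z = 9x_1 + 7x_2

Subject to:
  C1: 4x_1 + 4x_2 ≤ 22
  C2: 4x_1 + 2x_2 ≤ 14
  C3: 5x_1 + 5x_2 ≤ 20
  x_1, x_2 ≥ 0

max z = 9x_1 + 7x_2

s.t.
  4x_1 + 4x_2 + s1 = 22
  4x_1 + 2x_2 + s2 = 14
  5x_1 + 5x_2 + s3 = 20
  x_1, x_2, s1, s2, s3 ≥ 0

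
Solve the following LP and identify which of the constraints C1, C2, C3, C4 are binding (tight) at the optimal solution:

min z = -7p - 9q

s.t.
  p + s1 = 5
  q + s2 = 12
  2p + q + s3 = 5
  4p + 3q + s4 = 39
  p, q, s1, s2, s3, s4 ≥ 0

At p = 0, q = 5, compute slack b - a·x for each constraint:
  C1: 5 − 0 = 5  (slack)
  C2: 12 − 5 = 7  (slack)
  C3: 5 − 5 = 0  (binding)
  C4: 39 − 15 = 24  (slack)

Optimal: p = 0, q = 5
Binding: C3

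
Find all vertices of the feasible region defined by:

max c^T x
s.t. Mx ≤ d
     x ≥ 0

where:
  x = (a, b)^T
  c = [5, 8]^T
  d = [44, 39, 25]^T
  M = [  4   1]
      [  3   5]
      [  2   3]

(0, 0), (11, 0), (10.7, 1.2), (8, 3), (0, 7.8)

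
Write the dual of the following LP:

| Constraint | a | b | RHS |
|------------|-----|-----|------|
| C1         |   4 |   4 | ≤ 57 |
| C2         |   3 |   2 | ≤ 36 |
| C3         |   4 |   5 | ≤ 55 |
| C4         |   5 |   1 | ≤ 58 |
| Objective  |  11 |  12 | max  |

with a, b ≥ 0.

Primal max cᵀx s.t. Ax ≤ b, x ≥ 0  →  Dual min bᵀy s.t. Aᵀy ≥ c, y ≥ 0.

Minimize: z = 57y1 + 36y2 + 55y3 + 58y4

Subject to:
  4y1 + 3y2 + 4y3 + 5y4 ≥ 11
  4y1 + 2y2 + 5y3 + y4 ≥ 12
  y1, y2, y3, y4 ≥ 0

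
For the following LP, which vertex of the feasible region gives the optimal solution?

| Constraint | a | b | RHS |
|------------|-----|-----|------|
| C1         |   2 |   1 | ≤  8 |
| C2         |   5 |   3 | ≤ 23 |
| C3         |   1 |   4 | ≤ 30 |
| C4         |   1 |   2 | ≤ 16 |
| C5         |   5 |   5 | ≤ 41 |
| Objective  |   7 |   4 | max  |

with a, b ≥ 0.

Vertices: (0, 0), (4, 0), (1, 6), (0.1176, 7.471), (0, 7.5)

Evaluate the objective at each vertex of the feasible region:
  z(0, 0) = 0
  z(4, 0) = 28
  z(1, 6) = 31  ←
  z(0.1176, 7.471) = 30.71
  z(0, 7.5) = 30
The maximum is at a = 1, b = 6.

(1, 6)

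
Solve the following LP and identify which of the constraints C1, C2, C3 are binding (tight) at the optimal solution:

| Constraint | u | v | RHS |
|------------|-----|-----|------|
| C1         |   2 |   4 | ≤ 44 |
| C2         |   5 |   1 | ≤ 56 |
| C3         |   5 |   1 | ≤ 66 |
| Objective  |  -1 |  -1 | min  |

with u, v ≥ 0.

At u = 10, v = 6, compute slack b - a·x for each constraint:
  C1: 44 − 44 = 0  (binding)
  C2: 56 − 56 = 0  (binding)
  C3: 66 − 56 = 10  (slack)

Optimal: u = 10, v = 6
Binding: C1, C2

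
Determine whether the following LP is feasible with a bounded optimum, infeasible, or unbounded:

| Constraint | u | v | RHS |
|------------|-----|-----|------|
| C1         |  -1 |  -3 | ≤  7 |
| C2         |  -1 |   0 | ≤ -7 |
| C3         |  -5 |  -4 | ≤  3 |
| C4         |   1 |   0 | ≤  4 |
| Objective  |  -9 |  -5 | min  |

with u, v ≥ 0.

Infeasible (no feasible solution exists)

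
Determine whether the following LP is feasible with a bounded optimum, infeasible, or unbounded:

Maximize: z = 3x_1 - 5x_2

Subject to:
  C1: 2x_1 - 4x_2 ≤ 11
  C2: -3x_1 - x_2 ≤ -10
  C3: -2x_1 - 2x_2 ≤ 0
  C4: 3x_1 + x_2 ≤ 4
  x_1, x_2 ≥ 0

Infeasible (no feasible solution exists)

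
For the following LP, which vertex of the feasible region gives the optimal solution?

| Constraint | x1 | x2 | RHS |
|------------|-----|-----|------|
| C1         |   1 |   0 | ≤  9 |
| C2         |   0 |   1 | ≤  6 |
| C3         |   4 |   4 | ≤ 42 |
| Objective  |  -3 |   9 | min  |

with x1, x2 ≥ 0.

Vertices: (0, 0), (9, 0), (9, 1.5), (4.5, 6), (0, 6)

Evaluate the objective at each vertex of the feasible region:
  z(0, 0) = 0
  z(9, 0) = -27  ←
  z(9, 1.5) = -13.5
  z(4.5, 6) = 40.5
  z(0, 6) = 54
The minimum is at x1 = 9, x2 = 0.

(9, 0)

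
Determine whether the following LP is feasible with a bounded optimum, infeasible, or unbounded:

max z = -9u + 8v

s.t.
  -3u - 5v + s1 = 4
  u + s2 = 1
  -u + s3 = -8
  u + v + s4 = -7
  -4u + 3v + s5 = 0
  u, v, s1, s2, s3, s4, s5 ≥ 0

Infeasible (no feasible solution exists)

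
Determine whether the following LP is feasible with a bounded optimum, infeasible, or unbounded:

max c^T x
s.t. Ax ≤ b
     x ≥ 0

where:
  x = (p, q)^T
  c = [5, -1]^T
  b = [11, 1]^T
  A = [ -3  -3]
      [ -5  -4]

Unbounded (objective can increase without bound)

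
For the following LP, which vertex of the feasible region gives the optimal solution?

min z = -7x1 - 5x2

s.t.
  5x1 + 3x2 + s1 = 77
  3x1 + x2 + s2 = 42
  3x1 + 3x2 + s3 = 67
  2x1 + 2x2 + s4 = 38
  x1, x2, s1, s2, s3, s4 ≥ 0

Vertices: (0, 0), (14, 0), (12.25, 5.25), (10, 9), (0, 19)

Evaluate the objective at each vertex of the feasible region:
  z(0, 0) = 0
  z(14, 0) = -98
  z(12.25, 5.25) = -112
  z(10, 9) = -115  ←
  z(0, 19) = -95
The minimum is at x1 = 10, x2 = 9.

(10, 9)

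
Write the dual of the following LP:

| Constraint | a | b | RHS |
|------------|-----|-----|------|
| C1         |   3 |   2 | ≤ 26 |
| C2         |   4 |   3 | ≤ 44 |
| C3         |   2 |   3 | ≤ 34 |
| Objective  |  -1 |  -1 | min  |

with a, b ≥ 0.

Primal min cᵀx s.t. Ax ≤ b, x ≥ 0  →  Dual max −bᵀy s.t. Aᵀy ≥ −c, y ≥ 0.

Maximize: z = -26y1 - 44y2 - 34y3

Subject to:
  3y1 + 4y2 + 2y3 ≥ 1
  2y1 + 3y2 + 3y3 ≥ 1
  y1, y2, y3 ≥ 0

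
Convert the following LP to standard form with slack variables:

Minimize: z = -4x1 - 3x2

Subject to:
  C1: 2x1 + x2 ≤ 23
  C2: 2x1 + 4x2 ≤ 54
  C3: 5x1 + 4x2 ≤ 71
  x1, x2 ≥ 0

min z = -4x1 - 3x2

s.t.
  2x1 + x2 + s1 = 23
  2x1 + 4x2 + s2 = 54
  5x1 + 4x2 + s3 = 71
  x1, x2, s1, s2, s3 ≥ 0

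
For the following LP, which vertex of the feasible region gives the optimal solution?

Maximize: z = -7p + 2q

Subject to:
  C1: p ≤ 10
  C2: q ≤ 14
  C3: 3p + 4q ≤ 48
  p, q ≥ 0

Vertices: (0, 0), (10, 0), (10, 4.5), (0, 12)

Evaluate the objective at each vertex of the feasible region:
  z(0, 0) = 0
  z(10, 0) = -70
  z(10, 4.5) = -61
  z(0, 12) = 24  ←
The maximum is at p = 0, q = 12.

(0, 12)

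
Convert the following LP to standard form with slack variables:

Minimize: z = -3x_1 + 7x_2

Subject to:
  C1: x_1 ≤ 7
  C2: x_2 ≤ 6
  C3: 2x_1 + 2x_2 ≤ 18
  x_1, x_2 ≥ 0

min z = -3x_1 + 7x_2

s.t.
  x_1 + s1 = 7
  x_2 + s2 = 6
  2x_1 + 2x_2 + s3 = 18
  x_1, x_2, s1, s2, s3 ≥ 0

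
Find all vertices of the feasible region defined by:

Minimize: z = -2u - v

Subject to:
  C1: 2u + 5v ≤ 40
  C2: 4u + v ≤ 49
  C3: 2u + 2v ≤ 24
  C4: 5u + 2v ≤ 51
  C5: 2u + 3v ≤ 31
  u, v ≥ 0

(0, 0), (10.2, 0), (9, 3), (6.667, 5.333), (0, 8)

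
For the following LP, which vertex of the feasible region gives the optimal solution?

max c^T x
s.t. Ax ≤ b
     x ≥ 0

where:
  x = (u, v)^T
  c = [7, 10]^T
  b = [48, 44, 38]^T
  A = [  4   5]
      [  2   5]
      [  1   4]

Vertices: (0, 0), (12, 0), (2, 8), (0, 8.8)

Evaluate the objective at each vertex of the feasible region:
  z(0, 0) = 0
  z(12, 0) = 84
  z(2, 8) = 94  ←
  z(0, 8.8) = 88
The maximum is at u = 2, v = 8.

(2, 8)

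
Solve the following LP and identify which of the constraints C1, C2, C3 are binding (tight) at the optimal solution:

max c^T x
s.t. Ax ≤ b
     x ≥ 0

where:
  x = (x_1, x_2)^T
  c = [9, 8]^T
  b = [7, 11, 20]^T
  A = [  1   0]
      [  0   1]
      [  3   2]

At x_1 = 0, x_2 = 10, compute slack b - a·x for each constraint:
  C1: 7 − 0 = 7  (slack)
  C2: 11 − 10 = 1  (slack)
  C3: 20 − 20 = 0  (binding)

Optimal: x_1 = 0, x_2 = 10
Binding: C3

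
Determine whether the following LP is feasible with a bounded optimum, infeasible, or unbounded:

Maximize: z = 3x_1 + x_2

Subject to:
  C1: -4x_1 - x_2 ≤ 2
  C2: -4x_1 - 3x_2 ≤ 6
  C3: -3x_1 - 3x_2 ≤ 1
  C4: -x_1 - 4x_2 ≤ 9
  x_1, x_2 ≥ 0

Unbounded (objective can increase without bound)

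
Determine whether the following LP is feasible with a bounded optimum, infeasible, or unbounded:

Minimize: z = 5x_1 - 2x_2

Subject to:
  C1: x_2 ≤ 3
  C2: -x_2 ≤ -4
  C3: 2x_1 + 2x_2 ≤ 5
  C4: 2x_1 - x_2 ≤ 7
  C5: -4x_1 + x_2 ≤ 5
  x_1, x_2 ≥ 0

Infeasible (no feasible solution exists)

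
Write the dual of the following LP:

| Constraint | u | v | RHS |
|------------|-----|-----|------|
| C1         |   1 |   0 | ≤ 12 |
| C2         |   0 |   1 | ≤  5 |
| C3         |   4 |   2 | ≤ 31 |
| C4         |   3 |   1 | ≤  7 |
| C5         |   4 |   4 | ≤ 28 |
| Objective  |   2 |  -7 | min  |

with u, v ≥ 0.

Primal min cᵀx s.t. Ax ≤ b, x ≥ 0  →  Dual max −bᵀy s.t. Aᵀy ≥ −c, y ≥ 0.

Maximize: z = -12y1 - 5y2 - 31y3 - 7y4 - 28y5

Subject to:
  y1 + 4y3 + 3y4 + 4y5 ≥ -2
  y2 + 2y3 + y4 + 4y5 ≥ 7
  y1, y2, y3, y4, y5 ≥ 0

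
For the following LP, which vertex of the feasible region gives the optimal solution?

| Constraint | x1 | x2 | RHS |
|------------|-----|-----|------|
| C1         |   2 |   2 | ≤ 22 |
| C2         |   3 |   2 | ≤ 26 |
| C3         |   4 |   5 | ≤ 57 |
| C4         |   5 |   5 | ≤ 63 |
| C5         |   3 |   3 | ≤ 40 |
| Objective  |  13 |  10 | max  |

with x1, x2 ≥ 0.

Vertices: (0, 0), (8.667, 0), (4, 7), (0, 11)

Evaluate the objective at each vertex of the feasible region:
  z(0, 0) = 0
  z(8.667, 0) = 112.7
  z(4, 7) = 122  ←
  z(0, 11) = 110
The maximum is at x1 = 4, x2 = 7.

(4, 7)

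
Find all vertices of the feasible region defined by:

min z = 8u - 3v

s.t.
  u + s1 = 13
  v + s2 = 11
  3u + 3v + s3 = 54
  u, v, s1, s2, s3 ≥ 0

(0, 0), (13, 0), (13, 5), (7, 11), (0, 11)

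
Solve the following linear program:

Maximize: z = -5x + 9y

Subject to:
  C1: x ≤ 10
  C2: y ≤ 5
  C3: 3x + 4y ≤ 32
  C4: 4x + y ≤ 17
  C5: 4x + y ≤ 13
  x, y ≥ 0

Evaluate the objective at each vertex of the feasible region:
  z(0, 0) = 0
  z(3.25, 0) = -16.25
  z(2, 5) = 35
  z(0, 5) = 45  ←
The maximum is at x = 0, y = 5.

x = 0, y = 5, z = 45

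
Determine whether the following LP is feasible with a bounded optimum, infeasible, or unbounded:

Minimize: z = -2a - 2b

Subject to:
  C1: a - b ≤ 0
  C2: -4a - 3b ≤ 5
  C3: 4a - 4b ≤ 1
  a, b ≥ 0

Unbounded (objective can decrease without bound)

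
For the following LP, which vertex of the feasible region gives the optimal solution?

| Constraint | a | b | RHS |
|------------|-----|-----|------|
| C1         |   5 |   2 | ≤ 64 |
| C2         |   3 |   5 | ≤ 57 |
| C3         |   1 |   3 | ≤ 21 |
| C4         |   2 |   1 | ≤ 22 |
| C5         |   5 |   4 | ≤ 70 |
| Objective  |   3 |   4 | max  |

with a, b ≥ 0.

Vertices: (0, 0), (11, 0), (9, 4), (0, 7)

Evaluate the objective at each vertex of the feasible region:
  z(0, 0) = 0
  z(11, 0) = 33
  z(9, 4) = 43  ←
  z(0, 7) = 28
The maximum is at a = 9, b = 4.

(9, 4)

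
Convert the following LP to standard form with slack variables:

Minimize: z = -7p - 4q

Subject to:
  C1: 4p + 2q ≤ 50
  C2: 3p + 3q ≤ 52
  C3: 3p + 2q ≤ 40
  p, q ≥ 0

min z = -7p - 4q

s.t.
  4p + 2q + s1 = 50
  3p + 3q + s2 = 52
  3p + 2q + s3 = 40
  p, q, s1, s2, s3 ≥ 0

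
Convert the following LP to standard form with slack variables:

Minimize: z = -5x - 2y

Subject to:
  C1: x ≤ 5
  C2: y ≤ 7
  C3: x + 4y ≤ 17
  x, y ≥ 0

min z = -5x - 2y

s.t.
  x + s1 = 5
  y + s2 = 7
  x + 4y + s3 = 17
  x, y, s1, s2, s3 ≥ 0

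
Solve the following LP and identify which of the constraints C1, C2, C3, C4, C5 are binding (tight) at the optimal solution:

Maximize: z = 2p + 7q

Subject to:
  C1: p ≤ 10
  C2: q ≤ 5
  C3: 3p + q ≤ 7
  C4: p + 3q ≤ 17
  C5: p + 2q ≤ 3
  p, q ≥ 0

At p = 0, q = 1.5, compute slack b - a·x for each constraint:
  C1: 10 − 0 = 10  (slack)
  C2: 5 − 1.5 = 3.5  (slack)
  C3: 7 − 1.5 = 5.5  (slack)
  C4: 17 − 4.5 = 12.5  (slack)
  C5: 3 − 3 = 0  (binding)

Optimal: p = 0, q = 1.5
Binding: C5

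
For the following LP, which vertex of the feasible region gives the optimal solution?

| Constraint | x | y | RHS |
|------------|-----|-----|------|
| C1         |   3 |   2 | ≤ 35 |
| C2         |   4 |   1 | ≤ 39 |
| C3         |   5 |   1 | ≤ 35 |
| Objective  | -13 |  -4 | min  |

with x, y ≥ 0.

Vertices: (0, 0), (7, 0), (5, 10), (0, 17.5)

Evaluate the objective at each vertex of the feasible region:
  z(0, 0) = 0
  z(7, 0) = -91
  z(5, 10) = -105  ←
  z(0, 17.5) = -70
The minimum is at x = 5, y = 10.

(5, 10)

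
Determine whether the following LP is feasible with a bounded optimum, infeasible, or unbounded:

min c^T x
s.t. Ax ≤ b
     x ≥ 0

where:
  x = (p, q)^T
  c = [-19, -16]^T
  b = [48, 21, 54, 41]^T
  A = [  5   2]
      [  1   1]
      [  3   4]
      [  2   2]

Feasible with a bounded optimal solution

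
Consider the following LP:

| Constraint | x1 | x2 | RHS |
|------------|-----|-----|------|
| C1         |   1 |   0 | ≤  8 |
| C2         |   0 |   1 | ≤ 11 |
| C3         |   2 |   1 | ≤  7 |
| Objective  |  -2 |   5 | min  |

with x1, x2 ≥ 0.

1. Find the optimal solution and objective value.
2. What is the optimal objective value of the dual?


1. x1 = 3.5, x2 = 0, z = -7
2. -7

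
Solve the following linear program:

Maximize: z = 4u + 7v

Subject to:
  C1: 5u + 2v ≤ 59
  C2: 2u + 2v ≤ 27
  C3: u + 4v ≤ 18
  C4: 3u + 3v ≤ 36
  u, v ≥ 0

Evaluate the objective at each vertex of the feasible region:
  z(0, 0) = 0
  z(11.8, 0) = 47.2
  z(11.67, 0.3333) = 49
  z(10, 2) = 54  ←
  z(0, 4.5) = 31.5
The maximum is at u = 10, v = 2.

u = 10, v = 2, z = 54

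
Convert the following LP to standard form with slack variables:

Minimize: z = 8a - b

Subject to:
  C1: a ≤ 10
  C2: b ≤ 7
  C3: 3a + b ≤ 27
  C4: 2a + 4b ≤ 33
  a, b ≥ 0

min z = 8a - b

s.t.
  a + s1 = 10
  b + s2 = 7
  3a + b + s3 = 27
  2a + 4b + s4 = 33
  a, b, s1, s2, s3, s4 ≥ 0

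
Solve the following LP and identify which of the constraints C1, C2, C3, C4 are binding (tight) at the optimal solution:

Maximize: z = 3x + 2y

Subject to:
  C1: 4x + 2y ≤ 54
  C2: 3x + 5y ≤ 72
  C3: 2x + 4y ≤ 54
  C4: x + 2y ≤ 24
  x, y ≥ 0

At x = 10, y = 7, compute slack b - a·x for each constraint:
  C1: 54 − 54 = 0  (binding)
  C2: 72 − 65 = 7  (slack)
  C3: 54 − 48 = 6  (slack)
  C4: 24 − 24 = 0  (binding)

Optimal: x = 10, y = 7
Binding: C1, C4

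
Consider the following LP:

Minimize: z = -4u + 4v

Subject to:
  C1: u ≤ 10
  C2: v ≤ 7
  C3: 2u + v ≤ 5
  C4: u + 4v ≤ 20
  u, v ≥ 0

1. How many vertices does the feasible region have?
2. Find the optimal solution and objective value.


1. 3
2. u = 2.5, v = 0, z = -10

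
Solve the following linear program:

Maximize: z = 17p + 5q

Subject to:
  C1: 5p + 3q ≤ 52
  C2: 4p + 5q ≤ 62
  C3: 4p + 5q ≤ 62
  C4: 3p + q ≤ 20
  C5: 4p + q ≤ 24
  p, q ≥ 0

Evaluate the objective at each vertex of the feasible region:
  z(0, 0) = 0
  z(6, 0) = 102
  z(4, 8) = 108  ←
  z(3.455, 9.636) = 106.9
  z(0, 12.4) = 62
The maximum is at p = 4, q = 8.

p = 4, q = 8, z = 108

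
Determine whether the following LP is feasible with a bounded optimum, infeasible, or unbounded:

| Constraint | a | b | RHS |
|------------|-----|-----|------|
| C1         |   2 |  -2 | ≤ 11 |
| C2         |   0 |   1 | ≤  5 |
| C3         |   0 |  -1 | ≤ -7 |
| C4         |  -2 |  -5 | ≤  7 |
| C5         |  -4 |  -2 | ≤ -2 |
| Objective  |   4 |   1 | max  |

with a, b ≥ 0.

Infeasible (no feasible solution exists)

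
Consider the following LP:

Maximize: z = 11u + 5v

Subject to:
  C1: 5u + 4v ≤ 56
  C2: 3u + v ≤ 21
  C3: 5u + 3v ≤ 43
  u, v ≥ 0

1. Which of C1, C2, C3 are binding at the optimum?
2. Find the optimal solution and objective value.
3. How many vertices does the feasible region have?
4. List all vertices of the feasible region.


1. C2, C3
2. u = 5, v = 6, z = 85
3. 5
4. (0, 0), (7, 0), (5, 6), (0.8, 13), (0, 14)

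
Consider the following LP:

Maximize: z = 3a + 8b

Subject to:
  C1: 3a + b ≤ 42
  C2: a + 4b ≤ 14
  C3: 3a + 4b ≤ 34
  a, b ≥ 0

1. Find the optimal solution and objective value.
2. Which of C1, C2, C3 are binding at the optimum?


1. a = 10, b = 1, z = 38
2. C2, C3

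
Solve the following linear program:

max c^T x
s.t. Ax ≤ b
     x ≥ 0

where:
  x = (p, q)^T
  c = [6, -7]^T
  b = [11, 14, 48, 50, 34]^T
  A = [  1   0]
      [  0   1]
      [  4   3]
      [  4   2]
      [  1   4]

Evaluate the objective at each vertex of the feasible region:
  z(0, 0) = 0
  z(11, 0) = 66  ←
  z(11, 1.333) = 56.67
  z(6.923, 6.769) = -5.846
  z(0, 8.5) = -59.5
The maximum is at p = 11, q = 0.

p = 11, q = 0, z = 66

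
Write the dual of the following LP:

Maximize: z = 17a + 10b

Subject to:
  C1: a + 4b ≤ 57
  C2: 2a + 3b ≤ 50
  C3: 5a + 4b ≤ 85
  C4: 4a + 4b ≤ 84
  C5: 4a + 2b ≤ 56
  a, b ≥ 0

Primal max cᵀx s.t. Ax ≤ b, x ≥ 0  →  Dual min bᵀy s.t. Aᵀy ≥ c, y ≥ 0.

Minimize: z = 57y1 + 50y2 + 85y3 + 84y4 + 56y5

Subject to:
  y1 + 2y2 + 5y3 + 4y4 + 4y5 ≥ 17
  4y1 + 3y2 + 4y3 + 4y4 + 2y5 ≥ 10
  y1, y2, y3, y4, y5 ≥ 0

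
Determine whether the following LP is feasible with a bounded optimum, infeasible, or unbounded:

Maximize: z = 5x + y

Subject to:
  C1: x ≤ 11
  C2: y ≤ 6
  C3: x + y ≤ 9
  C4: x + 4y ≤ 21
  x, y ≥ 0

Feasible with a bounded optimal solution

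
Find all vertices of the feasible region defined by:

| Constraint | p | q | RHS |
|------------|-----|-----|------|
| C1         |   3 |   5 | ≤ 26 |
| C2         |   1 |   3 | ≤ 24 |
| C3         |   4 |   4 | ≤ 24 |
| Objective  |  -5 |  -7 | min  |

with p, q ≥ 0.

(0, 0), (6, 0), (2, 4), (0, 5.2)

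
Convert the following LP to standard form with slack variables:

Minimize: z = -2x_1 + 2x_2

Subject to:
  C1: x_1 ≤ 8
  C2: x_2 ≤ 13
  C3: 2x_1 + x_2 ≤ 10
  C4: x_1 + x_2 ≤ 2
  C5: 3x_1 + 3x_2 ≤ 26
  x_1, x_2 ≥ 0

min z = -2x_1 + 2x_2

s.t.
  x_1 + s1 = 8
  x_2 + s2 = 13
  2x_1 + x_2 + s3 = 10
  x_1 + x_2 + s4 = 2
  3x_1 + 3x_2 + s5 = 26
  x_1, x_2, s1, s2, s3, s4, s5 ≥ 0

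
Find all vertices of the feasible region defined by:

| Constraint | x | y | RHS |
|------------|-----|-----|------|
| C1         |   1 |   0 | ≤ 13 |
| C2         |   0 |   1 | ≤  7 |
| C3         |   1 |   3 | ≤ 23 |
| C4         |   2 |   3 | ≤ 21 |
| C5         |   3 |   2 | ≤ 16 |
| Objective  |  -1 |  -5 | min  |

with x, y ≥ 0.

(0, 0), (5.333, 0), (1.2, 6.2), (0, 7)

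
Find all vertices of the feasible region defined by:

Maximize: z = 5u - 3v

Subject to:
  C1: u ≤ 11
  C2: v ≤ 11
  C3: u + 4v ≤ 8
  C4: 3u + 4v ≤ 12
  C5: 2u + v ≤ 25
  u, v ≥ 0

(0, 0), (4, 0), (2, 1.5), (0, 2)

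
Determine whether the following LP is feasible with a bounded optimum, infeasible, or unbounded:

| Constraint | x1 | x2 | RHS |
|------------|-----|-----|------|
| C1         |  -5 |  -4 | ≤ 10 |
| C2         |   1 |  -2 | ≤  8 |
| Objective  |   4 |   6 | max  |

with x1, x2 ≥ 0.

Unbounded (objective can increase without bound)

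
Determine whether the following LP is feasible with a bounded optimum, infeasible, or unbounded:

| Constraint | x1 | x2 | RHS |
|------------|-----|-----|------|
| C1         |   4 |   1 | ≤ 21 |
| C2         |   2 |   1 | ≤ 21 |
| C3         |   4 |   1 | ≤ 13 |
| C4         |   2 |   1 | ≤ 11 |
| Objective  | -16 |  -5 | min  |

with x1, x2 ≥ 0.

Feasible with a bounded optimal solution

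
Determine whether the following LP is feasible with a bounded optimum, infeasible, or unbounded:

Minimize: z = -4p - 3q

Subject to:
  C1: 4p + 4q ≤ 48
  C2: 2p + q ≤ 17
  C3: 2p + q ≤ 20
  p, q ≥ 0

Feasible with a bounded optimal solution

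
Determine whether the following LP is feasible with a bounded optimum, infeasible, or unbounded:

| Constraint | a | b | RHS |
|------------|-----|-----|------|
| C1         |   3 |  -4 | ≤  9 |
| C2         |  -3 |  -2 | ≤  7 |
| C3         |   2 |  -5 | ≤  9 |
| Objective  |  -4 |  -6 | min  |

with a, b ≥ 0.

Unbounded (objective can decrease without bound)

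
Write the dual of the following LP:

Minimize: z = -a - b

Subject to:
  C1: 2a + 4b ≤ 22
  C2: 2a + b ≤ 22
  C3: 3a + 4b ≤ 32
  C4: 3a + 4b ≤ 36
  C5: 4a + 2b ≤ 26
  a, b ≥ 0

Primal min cᵀx s.t. Ax ≤ b, x ≥ 0  →  Dual max −bᵀy s.t. Aᵀy ≥ −c, y ≥ 0.

Maximize: z = -22y1 - 22y2 - 32y3 - 36y4 - 26y5

Subject to:
  2y1 + 2y2 + 3y3 + 3y4 + 4y5 ≥ 1
  4y1 + y2 + 4y3 + 4y4 + 2y5 ≥ 1
  y1, y2, y3, y4, y5 ≥ 0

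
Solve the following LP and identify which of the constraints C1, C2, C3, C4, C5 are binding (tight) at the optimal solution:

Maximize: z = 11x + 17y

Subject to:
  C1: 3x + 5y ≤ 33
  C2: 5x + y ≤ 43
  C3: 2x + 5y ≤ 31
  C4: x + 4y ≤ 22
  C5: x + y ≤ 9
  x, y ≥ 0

At x = 6, y = 3, compute slack b - a·x for each constraint:
  C1: 33 − 33 = 0  (binding)
  C2: 43 − 33 = 10  (slack)
  C3: 31 − 27 = 4  (slack)
  C4: 22 − 18 = 4  (slack)
  C5: 9 − 9 = 0  (binding)

Optimal: x = 6, y = 3
Binding: C1, C5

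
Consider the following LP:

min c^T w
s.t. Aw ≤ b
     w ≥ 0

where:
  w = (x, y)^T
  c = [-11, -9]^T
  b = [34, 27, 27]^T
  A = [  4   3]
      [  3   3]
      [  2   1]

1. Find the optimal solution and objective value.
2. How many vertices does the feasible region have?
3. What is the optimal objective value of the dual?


1. x = 7, y = 2, z = -95
2. 4
3. -95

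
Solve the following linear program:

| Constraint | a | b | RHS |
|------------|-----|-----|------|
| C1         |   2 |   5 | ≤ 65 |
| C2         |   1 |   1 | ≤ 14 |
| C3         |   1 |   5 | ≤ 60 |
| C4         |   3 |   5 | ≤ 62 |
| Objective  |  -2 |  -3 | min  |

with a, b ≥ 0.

Evaluate the objective at each vertex of the feasible region:
  z(0, 0) = 0
  z(14, 0) = -28
  z(4, 10) = -38  ←
  z(1, 11.8) = -37.4
  z(0, 12) = -36
The minimum is at a = 4, b = 10.

a = 4, b = 10, z = -38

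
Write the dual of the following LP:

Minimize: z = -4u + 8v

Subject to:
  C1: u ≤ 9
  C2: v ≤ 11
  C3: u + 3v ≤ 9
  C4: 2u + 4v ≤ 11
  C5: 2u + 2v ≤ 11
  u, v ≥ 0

Primal min cᵀx s.t. Ax ≤ b, x ≥ 0  →  Dual max −bᵀy s.t. Aᵀy ≥ −c, y ≥ 0.

Maximize: z = -9y1 - 11y2 - 9y3 - 11y4 - 11y5

Subject to:
  y1 + y3 + 2y4 + 2y5 ≥ 4
  y2 + 3y3 + 4y4 + 2y5 ≥ -8
  y1, y2, y3, y4, y5 ≥ 0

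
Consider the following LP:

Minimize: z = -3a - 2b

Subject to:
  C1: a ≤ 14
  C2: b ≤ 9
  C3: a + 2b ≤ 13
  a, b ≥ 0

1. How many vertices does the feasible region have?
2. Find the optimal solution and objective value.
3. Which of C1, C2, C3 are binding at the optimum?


1. 3
2. a = 13, b = 0, z = -39
3. C3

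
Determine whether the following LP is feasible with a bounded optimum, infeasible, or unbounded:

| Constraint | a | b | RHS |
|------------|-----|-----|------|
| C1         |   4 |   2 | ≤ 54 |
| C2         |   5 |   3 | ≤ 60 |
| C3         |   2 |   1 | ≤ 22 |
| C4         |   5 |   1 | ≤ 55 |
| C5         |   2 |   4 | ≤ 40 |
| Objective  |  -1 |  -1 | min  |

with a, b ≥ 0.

Feasible with a bounded optimal solution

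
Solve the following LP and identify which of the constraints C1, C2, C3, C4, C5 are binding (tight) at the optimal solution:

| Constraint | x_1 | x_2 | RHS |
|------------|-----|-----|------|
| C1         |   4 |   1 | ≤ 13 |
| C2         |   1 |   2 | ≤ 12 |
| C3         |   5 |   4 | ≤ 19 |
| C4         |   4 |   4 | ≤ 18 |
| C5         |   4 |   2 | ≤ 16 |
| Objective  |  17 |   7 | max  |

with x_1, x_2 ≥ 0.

At x_1 = 3, x_2 = 1, compute slack b - a·x for each constraint:
  C1: 13 − 13 = 0  (binding)
  C2: 12 − 5 = 7  (slack)
  C3: 19 − 19 = 0  (binding)
  C4: 18 − 16 = 2  (slack)
  C5: 16 − 14 = 2  (slack)

Optimal: x_1 = 3, x_2 = 1
Binding: C1, C3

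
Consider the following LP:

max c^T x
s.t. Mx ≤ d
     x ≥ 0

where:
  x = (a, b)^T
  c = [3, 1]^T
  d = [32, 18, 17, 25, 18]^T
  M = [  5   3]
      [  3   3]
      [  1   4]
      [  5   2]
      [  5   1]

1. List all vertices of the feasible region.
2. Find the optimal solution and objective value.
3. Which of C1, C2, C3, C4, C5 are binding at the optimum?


1. (0, 0), (3.6, 0), (3, 3), (2.333, 3.667), (0, 4.25)
2. a = 3, b = 3, z = 12
3. C2, C5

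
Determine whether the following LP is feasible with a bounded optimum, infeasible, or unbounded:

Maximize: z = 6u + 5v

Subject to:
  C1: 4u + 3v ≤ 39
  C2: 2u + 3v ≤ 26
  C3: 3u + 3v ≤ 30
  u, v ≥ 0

Feasible with a bounded optimal solution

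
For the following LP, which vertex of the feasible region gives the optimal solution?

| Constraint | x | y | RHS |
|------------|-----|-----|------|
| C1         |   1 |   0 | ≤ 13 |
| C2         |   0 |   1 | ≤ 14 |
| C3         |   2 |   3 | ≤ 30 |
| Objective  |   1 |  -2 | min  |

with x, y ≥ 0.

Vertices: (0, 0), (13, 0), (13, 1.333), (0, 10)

Evaluate the objective at each vertex of the feasible region:
  z(0, 0) = 0
  z(13, 0) = 13
  z(13, 1.333) = 10.33
  z(0, 10) = -20  ←
The minimum is at x = 0, y = 10.

(0, 10)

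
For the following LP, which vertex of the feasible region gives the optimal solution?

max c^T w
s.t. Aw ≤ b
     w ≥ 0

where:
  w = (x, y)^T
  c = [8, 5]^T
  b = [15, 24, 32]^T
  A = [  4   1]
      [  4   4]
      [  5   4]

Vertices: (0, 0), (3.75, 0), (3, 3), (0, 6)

Evaluate the objective at each vertex of the feasible region:
  z(0, 0) = 0
  z(3.75, 0) = 30
  z(3, 3) = 39  ←
  z(0, 6) = 30
The maximum is at x = 3, y = 3.

(3, 3)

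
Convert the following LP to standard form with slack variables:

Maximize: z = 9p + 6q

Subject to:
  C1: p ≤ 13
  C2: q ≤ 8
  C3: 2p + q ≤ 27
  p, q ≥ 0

max z = 9p + 6q

s.t.
  p + s1 = 13
  q + s2 = 8
  2p + q + s3 = 27
  p, q, s1, s2, s3 ≥ 0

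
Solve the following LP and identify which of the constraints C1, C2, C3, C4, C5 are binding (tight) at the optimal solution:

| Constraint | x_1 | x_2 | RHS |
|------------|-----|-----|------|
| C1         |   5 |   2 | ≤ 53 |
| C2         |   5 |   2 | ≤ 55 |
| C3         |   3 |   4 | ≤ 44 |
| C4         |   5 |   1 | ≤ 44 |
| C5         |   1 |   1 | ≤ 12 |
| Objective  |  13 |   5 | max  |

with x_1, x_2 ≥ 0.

At x_1 = 8, x_2 = 4, compute slack b - a·x for each constraint:
  C1: 53 − 48 = 5  (slack)
  C2: 55 − 48 = 7  (slack)
  C3: 44 − 40 = 4  (slack)
  C4: 44 − 44 = 0  (binding)
  C5: 12 − 12 = 0  (binding)

Optimal: x_1 = 8, x_2 = 4
Binding: C4, C5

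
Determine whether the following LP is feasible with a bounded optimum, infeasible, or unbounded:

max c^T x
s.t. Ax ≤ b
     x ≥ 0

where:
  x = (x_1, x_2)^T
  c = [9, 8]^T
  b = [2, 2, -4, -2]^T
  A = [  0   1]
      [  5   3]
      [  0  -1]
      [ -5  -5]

Infeasible (no feasible solution exists)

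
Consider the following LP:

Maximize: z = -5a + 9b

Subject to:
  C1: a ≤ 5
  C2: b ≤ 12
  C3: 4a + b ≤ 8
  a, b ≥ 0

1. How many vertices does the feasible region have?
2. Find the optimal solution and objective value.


1. 3
2. a = 0, b = 8, z = 72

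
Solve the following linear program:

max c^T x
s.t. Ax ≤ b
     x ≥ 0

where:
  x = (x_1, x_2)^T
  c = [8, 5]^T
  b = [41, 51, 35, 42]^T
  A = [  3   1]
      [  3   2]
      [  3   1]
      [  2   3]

Evaluate the objective at each vertex of the feasible region:
  z(0, 0) = 0
  z(11.67, 0) = 93.33
  z(9, 8) = 112  ←
  z(0, 14) = 70
The maximum is at x_1 = 9, x_2 = 8.

x_1 = 9, x_2 = 8, z = 112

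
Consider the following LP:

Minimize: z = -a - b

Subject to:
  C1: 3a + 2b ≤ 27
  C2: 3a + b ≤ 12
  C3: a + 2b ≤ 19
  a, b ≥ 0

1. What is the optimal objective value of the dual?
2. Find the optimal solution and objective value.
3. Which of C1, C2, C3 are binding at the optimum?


1. -10
2. a = 1, b = 9, z = -10
3. C2, C3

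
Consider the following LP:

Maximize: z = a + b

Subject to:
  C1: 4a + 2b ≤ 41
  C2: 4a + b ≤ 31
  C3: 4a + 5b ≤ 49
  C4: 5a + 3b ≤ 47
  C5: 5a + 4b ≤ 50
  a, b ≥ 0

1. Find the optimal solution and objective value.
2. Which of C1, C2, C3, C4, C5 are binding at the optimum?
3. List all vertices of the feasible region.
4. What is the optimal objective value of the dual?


1. a = 6, b = 5, z = 11
2. C3, C5
3. (0, 0), (7.75, 0), (6.727, 4.091), (6, 5), (0, 9.8)
4. 11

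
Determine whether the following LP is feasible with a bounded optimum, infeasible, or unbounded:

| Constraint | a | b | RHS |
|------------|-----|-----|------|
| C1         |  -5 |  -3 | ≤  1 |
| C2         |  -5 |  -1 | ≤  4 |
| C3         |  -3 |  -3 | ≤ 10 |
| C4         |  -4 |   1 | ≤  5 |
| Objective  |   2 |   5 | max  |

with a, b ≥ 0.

Unbounded (objective can increase without bound)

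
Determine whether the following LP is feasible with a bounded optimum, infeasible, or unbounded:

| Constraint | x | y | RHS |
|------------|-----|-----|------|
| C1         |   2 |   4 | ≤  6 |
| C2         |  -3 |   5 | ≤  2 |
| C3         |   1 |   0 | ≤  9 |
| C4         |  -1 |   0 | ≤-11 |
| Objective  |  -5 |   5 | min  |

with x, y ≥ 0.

Infeasible (no feasible solution exists)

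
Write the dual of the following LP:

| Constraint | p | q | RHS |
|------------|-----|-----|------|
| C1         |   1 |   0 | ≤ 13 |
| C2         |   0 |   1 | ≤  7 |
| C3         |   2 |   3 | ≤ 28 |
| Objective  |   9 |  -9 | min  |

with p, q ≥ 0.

Primal min cᵀx s.t. Ax ≤ b, x ≥ 0  →  Dual max −bᵀy s.t. Aᵀy ≥ −c, y ≥ 0.

Maximize: z = -13y1 - 7y2 - 28y3

Subject to:
  y1 + 2y3 ≥ -9
  y2 + 3y3 ≥ 9
  y1, y2, y3 ≥ 0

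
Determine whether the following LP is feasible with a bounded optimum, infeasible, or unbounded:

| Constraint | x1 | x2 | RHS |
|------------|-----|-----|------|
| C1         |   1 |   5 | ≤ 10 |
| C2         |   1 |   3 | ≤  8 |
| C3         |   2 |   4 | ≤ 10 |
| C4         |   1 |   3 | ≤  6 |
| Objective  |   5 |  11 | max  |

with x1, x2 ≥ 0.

Feasible with a bounded optimal solution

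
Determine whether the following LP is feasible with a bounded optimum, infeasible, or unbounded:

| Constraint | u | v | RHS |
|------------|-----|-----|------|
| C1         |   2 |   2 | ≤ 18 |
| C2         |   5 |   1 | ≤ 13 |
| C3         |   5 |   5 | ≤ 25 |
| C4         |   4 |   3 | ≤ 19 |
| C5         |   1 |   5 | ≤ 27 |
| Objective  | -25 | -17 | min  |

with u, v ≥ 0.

Feasible with a bounded optimal solution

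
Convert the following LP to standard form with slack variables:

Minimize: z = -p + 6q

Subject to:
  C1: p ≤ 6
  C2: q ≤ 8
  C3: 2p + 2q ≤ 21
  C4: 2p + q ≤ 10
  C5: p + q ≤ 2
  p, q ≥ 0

min z = -p + 6q

s.t.
  p + s1 = 6
  q + s2 = 8
  2p + 2q + s3 = 21
  2p + q + s4 = 10
  p + q + s5 = 2
  p, q, s1, s2, s3, s4, s5 ≥ 0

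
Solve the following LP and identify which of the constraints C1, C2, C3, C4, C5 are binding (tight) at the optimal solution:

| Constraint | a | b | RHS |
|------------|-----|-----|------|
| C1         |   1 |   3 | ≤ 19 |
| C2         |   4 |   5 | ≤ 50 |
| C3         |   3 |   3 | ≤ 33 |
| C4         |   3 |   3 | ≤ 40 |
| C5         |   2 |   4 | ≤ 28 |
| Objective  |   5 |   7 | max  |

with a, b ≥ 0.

At a = 8, b = 3, compute slack b - a·x for each constraint:
  C1: 19 − 17 = 2  (slack)
  C2: 50 − 47 = 3  (slack)
  C3: 33 − 33 = 0  (binding)
  C4: 40 − 33 = 7  (slack)
  C5: 28 − 28 = 0  (binding)

Optimal: a = 8, b = 3
Binding: C3, C5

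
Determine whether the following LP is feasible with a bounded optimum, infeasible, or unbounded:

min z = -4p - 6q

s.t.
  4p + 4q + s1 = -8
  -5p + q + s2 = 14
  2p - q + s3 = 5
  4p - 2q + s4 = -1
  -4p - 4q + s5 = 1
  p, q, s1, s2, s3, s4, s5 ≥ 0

Infeasible (no feasible solution exists)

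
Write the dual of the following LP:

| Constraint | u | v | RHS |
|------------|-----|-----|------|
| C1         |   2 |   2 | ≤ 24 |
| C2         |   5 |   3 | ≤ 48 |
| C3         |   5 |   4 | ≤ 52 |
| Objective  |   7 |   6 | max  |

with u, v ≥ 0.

Primal max cᵀx s.t. Ax ≤ b, x ≥ 0  →  Dual min bᵀy s.t. Aᵀy ≥ c, y ≥ 0.

Minimize: z = 24y1 + 48y2 + 52y3

Subject to:
  2y1 + 5y2 + 5y3 ≥ 7
  2y1 + 3y2 + 4y3 ≥ 6
  y1, y2, y3 ≥ 0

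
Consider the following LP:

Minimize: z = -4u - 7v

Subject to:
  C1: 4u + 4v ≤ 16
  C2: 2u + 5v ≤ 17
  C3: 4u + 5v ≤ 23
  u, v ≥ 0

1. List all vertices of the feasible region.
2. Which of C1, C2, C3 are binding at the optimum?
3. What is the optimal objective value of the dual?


1. (0, 0), (4, 0), (1, 3), (0, 3.4)
2. C1, C2
3. -25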